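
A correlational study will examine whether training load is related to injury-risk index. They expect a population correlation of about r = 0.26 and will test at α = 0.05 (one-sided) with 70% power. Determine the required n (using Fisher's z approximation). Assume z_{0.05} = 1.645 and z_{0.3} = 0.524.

n = 70

Fisher's z: C = ½·ln((1+r)/(1−r)) = ½·ln(1.7027) = 0.2661.
n = ((z_{α} + z_β)/C)² + 3.
(1.645 + 0.524) / 0.2661 = 2.169 / 0.2661 = 8.151.
n = 8.151² + 3 = 66.44 + 3 = 69.4.
Round up.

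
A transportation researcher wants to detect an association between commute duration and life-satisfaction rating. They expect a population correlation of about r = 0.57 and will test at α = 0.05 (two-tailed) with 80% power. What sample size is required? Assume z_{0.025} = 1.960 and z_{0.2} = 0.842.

n = 22

Fisher's z: C = ½·ln((1+r)/(1−r)) = ½·ln(3.6512) = 0.6475.
n = ((z_{α/2} + z_β)/C)² + 3.
(1.960 + 0.842) / 0.6475 = 2.802 / 0.6475 = 4.327.
n = 4.327² + 3 = 18.73 + 3 = 21.7.
Round up.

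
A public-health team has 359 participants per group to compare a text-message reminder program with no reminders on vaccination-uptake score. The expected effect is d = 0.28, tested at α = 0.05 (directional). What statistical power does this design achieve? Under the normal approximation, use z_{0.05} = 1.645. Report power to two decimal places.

power ≈ 0.98

For two equal groups, power = Φ(d·√(n/2) − z_{α}).
d·√(n/2) = 0.28 × √(359/2) = 0.28 × 13.398 = 3.751.
z_β = 3.751 − 1.645 = 2.106.
Power = Φ(2.106) = 0.982.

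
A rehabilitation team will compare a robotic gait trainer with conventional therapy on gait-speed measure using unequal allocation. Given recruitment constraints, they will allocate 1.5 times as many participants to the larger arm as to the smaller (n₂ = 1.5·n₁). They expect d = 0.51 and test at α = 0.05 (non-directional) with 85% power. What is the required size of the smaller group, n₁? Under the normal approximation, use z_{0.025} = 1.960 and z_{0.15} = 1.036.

n₁ = 58

With allocation ratio k = n₂/n₁ = 1.5, Var(x̄₁−x̄₂) = σ²(1/n₁ + 1/(k·n₁)) = σ²·(k+1)/(k·n₁).
So n₁ = (1 + 1/k)·((z_{α/2} + z_β)/d)² = 1.667 × (2.996/0.51)².
n₁ = 1.667 × 34.51 = 57.5.
Round up: n₁ = 58, giving n₂ = 1.5 × 58 = 87.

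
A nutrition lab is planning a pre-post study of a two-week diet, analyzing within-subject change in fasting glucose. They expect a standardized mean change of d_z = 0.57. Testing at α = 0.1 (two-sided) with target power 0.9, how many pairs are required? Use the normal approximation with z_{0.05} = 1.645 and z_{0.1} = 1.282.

n = 27 pairs

For a paired (one-sample on differences) test: n = ((z_{α/2} + z_β) / d)².
z_{α/2} + z_β = 1.645 + 1.282 = 2.927.
n = (2.927 / 0.57)² = 5.135² = 26.37.
Round up.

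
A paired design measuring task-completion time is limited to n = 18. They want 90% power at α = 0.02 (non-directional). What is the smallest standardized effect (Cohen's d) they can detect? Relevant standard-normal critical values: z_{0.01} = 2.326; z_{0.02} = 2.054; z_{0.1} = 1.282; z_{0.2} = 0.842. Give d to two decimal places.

d_min ≈ 0.85

For a single sample (or paired design) of n = 18: d_min = (z_{α/2} + z_β)/√n.
z-sum = 2.326 + 1.282 = 3.608.
d_min = 3.608 / √18 = 3.608 / 4.243 = 0.850.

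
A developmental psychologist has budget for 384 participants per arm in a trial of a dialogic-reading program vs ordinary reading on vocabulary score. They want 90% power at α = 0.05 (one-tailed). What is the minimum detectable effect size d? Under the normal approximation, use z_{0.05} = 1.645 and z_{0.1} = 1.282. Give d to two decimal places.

d_min ≈ 0.21

For two independent groups of n = 384 each: d_min = (z_{α} + z_β)·√(2/n).
z-sum = 1.645 + 1.282 = 2.927.
d_min = 2.927 × √(2/384) = 2.927 × 0.0722 = 0.211.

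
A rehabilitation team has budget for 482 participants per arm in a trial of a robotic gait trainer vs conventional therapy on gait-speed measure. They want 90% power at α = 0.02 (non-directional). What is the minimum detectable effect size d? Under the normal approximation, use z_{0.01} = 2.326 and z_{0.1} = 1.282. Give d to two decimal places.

d_min ≈ 0.23

For two independent groups of n = 482 each: d_min = (z_{α/2} + z_β)·√(2/n).
z-sum = 2.326 + 1.282 = 3.608.
d_min = 3.608 × √(2/482) = 3.608 × 0.0644 = 0.232.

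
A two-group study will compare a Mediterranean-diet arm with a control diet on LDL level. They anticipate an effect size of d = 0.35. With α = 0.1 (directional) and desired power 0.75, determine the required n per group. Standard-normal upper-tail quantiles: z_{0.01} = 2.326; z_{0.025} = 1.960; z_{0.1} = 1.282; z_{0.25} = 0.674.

n = 63 per group

For two independent groups with equal n: n = 2·((z_{α} + z_β) / d)².
z_{α} + z_β = 1.282 + 0.674 = 1.956.
n = 2 × (1.956 / 0.35)² = 2 × 5.589² = 2 × 31.23 = 62.5.
Round up to the next whole participant.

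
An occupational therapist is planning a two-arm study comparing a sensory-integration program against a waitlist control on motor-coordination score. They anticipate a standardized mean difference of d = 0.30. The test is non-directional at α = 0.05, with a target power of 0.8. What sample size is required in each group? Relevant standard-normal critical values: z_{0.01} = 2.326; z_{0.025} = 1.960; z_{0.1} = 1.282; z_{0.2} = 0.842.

n = 175 per group

For two independent groups with equal n: n = 2·((z_{α/2} + z_β) / d)².
z_{α/2} + z_β = 1.960 + 0.842 = 2.802.
n = 2 × (2.802 / 0.30)² = 2 × 9.340² = 2 × 87.24 = 174.5.
Round up to the next whole participant.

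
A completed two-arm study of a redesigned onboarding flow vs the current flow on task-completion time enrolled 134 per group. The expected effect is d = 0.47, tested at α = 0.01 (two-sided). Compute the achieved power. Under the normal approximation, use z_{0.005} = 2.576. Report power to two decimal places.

power ≈ 0.90

For two equal groups, power = Φ(d·√(n/2) − z_{α/2}).
d·√(n/2) = 0.47 × √(134/2) = 0.47 × 8.185 = 3.847.
z_β = 3.847 − 2.576 = 1.271.
Power = Φ(1.271) = 0.898.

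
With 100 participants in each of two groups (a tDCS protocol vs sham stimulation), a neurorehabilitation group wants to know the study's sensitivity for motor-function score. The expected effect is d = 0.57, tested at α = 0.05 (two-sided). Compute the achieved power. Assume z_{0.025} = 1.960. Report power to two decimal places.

For two equal groups, power = Φ(d·√(n/2) − z_{α/2}).
d·√(n/2) = 0.57 × √(100/2) = 0.57 × 7.071 = 4.031.
z_β = 4.031 − 1.960 = 2.071.
Power = Φ(2.071) = 0.981.

power ≈ 0.98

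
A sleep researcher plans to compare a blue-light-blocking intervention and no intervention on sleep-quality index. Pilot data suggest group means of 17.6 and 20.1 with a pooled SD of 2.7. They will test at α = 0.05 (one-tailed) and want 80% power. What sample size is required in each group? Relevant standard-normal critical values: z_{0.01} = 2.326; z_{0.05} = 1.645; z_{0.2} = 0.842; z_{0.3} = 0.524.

n = 15 per group

Cohen's d = |M₁ − M₂| / SD_pooled = |17.6 − 20.1| / 2.7 = 2.5 / 2.7 = 0.926.
For two independent groups with equal n: n = 2·((z_{α} + z_β) / d)².
z_{α} + z_β = 1.645 + 0.842 = 2.487.
n = 2 × (2.487 / 0.926)² = 2 × 2.686² = 2 × 7.21 = 14.4.
Round up to the next whole participant.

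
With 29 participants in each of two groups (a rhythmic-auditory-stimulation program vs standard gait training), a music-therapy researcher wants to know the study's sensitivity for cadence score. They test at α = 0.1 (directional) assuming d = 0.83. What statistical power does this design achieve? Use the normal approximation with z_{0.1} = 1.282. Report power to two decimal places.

power ≈ 0.97

For two equal groups, power = Φ(d·√(n/2) − z_{α}).
d·√(n/2) = 0.83 × √(29/2) = 0.83 × 3.808 = 3.161.
z_β = 3.161 − 1.282 = 1.879.
Power = Φ(1.879) = 0.970.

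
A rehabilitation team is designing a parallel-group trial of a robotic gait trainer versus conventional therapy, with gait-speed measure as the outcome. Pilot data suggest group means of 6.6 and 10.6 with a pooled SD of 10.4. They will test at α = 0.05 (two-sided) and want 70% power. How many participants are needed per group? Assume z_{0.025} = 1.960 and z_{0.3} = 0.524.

Cohen's d = |M₁ − M₂| / SD_pooled = |6.6 − 10.6| / 10.4 = 4.0 / 10.4 = 0.385.
For two independent groups with equal n: n = 2·((z_{α/2} + z_β) / d)².
z_{α/2} + z_β = 1.960 + 0.524 = 2.484.
n = 2 × (2.484 / 0.385)² = 2 × 6.452² = 2 × 41.63 = 83.3.
Round up to the next whole participant.

n = 84 per group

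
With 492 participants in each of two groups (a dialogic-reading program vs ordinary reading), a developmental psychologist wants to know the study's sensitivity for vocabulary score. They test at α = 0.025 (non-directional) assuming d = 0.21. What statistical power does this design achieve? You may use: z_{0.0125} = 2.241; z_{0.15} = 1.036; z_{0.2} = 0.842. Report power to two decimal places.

power ≈ 0.85

For two equal groups, power = Φ(d·√(n/2) − z_{α/2}).
d·√(n/2) = 0.21 × √(492/2) = 0.21 × 15.684 = 3.294.
z_β = 3.294 − 2.241 = 1.053.
Power = Φ(1.053) = 0.854.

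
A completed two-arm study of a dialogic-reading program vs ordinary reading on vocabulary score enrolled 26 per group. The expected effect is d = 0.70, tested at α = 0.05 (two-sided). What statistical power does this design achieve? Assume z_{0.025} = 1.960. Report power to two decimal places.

For two equal groups, power = Φ(d·√(n/2) − z_{α/2}).
d·√(n/2) = 0.70 × √(26/2) = 0.70 × 3.606 = 2.524.
z_β = 2.524 − 1.960 = 0.564.
Power = Φ(0.564) = 0.714.

power ≈ 0.71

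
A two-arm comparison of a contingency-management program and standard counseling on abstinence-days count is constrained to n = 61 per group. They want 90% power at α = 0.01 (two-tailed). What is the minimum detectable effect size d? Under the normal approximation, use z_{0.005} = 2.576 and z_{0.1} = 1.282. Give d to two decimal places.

For two independent groups of n = 61 each: d_min = (z_{α/2} + z_β)·√(2/n).
z-sum = 2.576 + 1.282 = 3.858.
d_min = 3.858 × √(2/61) = 3.858 × 0.1811 = 0.699.

d_min ≈ 0.70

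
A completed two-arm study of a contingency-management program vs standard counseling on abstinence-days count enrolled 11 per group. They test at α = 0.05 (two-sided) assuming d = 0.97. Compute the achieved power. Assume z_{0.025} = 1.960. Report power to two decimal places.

power ≈ 0.62

For two equal groups, power = Φ(d·√(n/2) − z_{α/2}).
d·√(n/2) = 0.97 × √(11/2) = 0.97 × 2.345 = 2.275.
z_β = 2.275 − 1.960 = 0.315.
Power = Φ(0.315) = 0.624.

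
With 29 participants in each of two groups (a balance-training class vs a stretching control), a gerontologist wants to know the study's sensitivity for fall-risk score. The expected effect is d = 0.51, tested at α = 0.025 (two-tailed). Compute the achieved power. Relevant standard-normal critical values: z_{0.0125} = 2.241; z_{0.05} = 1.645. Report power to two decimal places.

power ≈ 0.38

For two equal groups, power = Φ(d·√(n/2) − z_{α/2}).
d·√(n/2) = 0.51 × √(29/2) = 0.51 × 3.808 = 1.942.
z_β = 1.942 − 2.241 = -0.299.
Power = Φ(-0.299) = 0.382.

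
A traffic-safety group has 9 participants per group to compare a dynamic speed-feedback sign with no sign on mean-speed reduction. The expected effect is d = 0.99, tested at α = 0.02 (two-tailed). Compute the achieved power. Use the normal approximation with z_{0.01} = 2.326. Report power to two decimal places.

For two equal groups, power = Φ(d·√(n/2) − z_{α/2}).
d·√(n/2) = 0.99 × √(9/2) = 0.99 × 2.121 = 2.100.
z_β = 2.100 − 2.326 = -0.226.
Power = Φ(-0.226) = 0.411.

power ≈ 0.41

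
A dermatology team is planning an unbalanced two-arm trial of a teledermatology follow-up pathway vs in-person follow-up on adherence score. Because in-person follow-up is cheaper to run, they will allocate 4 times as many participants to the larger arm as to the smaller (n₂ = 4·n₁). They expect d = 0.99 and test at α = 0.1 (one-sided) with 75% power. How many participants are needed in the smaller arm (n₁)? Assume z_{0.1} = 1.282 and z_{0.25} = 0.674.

n₁ = 5

With allocation ratio k = n₂/n₁ = 4, Var(x̄₁−x̄₂) = σ²(1/n₁ + 1/(k·n₁)) = σ²·(k+1)/(k·n₁).
So n₁ = (1 + 1/k)·((z_{α} + z_β)/d)² = 1.250 × (1.956/0.99)².
n₁ = 1.250 × 3.90 = 4.9.
Round up: n₁ = 5, giving n₂ = 4 × 5 = 20.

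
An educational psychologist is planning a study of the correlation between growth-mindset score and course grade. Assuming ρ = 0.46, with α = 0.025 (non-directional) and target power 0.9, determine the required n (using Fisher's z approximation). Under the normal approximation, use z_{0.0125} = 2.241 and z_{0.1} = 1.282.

Fisher's z: C = ½·ln((1+r)/(1−r)) = ½·ln(2.7037) = 0.4973.
n = ((z_{α/2} + z_β)/C)² + 3.
(2.241 + 1.282) / 0.4973 = 3.523 / 0.4973 = 7.084.
n = 7.084² + 3 = 50.19 + 3 = 53.2.
Round up.

n = 54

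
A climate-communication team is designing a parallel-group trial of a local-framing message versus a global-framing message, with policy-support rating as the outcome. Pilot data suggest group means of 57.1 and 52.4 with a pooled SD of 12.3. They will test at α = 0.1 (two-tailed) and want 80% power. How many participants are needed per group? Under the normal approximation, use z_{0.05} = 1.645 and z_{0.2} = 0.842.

Cohen's d = |M₁ − M₂| / SD_pooled = |57.1 − 52.4| / 12.3 = 4.7 / 12.3 = 0.382.
For two independent groups with equal n: n = 2·((z_{α/2} + z_β) / d)².
z_{α/2} + z_β = 1.645 + 0.842 = 2.487.
n = 2 × (2.487 / 0.382)² = 2 × 6.510² = 2 × 42.39 = 84.8.
Round up to the next whole participant.

n = 85 per group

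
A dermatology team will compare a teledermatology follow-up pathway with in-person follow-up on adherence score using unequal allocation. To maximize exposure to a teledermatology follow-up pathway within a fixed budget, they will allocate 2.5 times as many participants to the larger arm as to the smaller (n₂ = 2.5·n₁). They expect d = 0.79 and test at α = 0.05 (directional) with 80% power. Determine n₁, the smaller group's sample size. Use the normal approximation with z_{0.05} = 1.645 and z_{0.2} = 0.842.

n₁ = 14

With allocation ratio k = n₂/n₁ = 2.5, Var(x̄₁−x̄₂) = σ²(1/n₁ + 1/(k·n₁)) = σ²·(k+1)/(k·n₁).
So n₁ = (1 + 1/k)·((z_{α} + z_β)/d)² = 1.400 × (2.487/0.79)².
n₁ = 1.400 × 9.91 = 13.9.
Round up: n₁ = 14, giving n₂ = 2.5 × 14 = 35.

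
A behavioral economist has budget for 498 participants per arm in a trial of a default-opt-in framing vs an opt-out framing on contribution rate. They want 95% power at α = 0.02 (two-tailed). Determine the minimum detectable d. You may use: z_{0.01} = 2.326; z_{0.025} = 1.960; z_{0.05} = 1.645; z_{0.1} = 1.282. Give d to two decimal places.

d_min ≈ 0.25

For two independent groups of n = 498 each: d_min = (z_{α/2} + z_β)·√(2/n).
z-sum = 2.326 + 1.645 = 3.971.
d_min = 3.971 × √(2/498) = 3.971 × 0.0634 = 0.252.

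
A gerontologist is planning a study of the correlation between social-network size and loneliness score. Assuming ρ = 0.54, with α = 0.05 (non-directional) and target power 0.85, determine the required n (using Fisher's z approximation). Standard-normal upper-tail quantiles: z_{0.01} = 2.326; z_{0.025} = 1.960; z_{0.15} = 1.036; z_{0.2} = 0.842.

n = 28

Fisher's z: C = ½·ln((1+r)/(1−r)) = ½·ln(3.3478) = 0.6042.
n = ((z_{α/2} + z_β)/C)² + 3.
(1.960 + 1.036) / 0.6042 = 2.996 / 0.6042 = 4.959.
n = 4.959² + 3 = 24.59 + 3 = 27.6.
Round up.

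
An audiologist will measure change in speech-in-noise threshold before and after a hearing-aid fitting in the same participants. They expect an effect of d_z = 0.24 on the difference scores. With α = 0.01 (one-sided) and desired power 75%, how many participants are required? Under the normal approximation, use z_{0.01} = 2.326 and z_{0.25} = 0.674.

n = 157 pairs

For a paired (one-sample on differences) test: n = ((z_{α} + z_β) / d)².
z_{α} + z_β = 2.326 + 0.674 = 3.000.
n = (3.000 / 0.24)² = 12.500² = 156.25.
Round up.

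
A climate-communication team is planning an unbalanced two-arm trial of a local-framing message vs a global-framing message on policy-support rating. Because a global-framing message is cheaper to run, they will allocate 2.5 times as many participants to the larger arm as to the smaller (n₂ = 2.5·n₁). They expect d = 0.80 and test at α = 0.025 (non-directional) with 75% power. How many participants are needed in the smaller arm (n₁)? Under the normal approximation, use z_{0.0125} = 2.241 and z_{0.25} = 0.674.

n₁ = 19

With allocation ratio k = n₂/n₁ = 2.5, Var(x̄₁−x̄₂) = σ²(1/n₁ + 1/(k·n₁)) = σ²·(k+1)/(k·n₁).
So n₁ = (1 + 1/k)·((z_{α/2} + z_β)/d)² = 1.400 × (2.915/0.80)².
n₁ = 1.400 × 13.28 = 18.6.
Round up: n₁ = 19, giving n₂ = ⌈2.5 × 19⌉ = ⌈47.5⌉ = 48.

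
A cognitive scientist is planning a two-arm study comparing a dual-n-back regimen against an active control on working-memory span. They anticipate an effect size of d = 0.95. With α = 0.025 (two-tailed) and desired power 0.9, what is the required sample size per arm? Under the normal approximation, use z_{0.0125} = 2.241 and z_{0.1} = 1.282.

n = 28 per group

For two independent groups with equal n: n = 2·((z_{α/2} + z_β) / d)².
z_{α/2} + z_β = 2.241 + 1.282 = 3.523.
n = 2 × (3.523 / 0.95)² = 2 × 3.708² = 2 × 13.75 = 27.5.
Round up to the next whole participant.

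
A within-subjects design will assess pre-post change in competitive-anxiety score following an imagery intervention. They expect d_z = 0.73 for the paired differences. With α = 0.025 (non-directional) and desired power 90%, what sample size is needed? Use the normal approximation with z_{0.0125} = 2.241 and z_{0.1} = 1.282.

n = 24 pairs

For a paired (one-sample on differences) test: n = ((z_{α/2} + z_β) / d)².
z_{α/2} + z_β = 2.241 + 1.282 = 3.523.
n = (3.523 / 0.73)² = 4.826² = 23.29.
Round up.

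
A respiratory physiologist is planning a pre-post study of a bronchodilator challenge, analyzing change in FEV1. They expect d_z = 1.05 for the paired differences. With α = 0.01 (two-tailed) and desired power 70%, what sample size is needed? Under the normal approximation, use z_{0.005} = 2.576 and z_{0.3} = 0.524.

n = 9 pairs

For a paired (one-sample on differences) test: n = ((z_{α/2} + z_β) / d)².
z_{α/2} + z_β = 2.576 + 0.524 = 3.100.
n = (3.100 / 1.05)² = 2.952² = 8.72.
Round up.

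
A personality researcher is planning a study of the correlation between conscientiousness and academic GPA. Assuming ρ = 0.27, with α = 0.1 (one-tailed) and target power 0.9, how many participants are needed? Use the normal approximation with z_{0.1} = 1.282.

n = 89

Fisher's z: C = ½·ln((1+r)/(1−r)) = ½·ln(1.7397) = 0.2769.
n = ((z_{α} + z_β)/C)² + 3.
(1.282 + 1.282) / 0.2769 = 2.564 / 0.2769 = 9.260.
n = 9.260² + 3 = 85.74 + 3 = 88.7.
Round up.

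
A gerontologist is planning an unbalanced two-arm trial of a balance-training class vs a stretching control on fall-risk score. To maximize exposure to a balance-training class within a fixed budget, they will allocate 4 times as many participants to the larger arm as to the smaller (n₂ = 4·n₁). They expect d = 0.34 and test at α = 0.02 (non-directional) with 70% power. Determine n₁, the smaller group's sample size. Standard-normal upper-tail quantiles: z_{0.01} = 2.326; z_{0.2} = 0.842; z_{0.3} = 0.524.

n₁ = 88

With allocation ratio k = n₂/n₁ = 4, Var(x̄₁−x̄₂) = σ²(1/n₁ + 1/(k·n₁)) = σ²·(k+1)/(k·n₁).
So n₁ = (1 + 1/k)·((z_{α/2} + z_β)/d)² = 1.250 × (2.850/0.34)².
n₁ = 1.250 × 70.26 = 87.8.
Round up: n₁ = 88, giving n₂ = 4 × 88 = 352.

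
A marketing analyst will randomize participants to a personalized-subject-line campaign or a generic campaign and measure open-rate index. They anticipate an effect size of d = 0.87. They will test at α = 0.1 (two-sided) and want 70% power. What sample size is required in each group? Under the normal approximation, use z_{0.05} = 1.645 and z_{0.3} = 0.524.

For two independent groups with equal n: n = 2·((z_{α/2} + z_β) / d)².
z_{α/2} + z_β = 1.645 + 0.524 = 2.169.
n = 2 × (2.169 / 0.87)² = 2 × 2.493² = 2 × 6.22 = 12.4.
Round up to the next whole participant.

n = 13 per group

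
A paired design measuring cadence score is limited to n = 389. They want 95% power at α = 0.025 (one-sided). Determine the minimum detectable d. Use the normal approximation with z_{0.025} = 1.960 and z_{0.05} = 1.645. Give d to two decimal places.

For a single sample (or paired design) of n = 389: d_min = (z_{α} + z_β)/√n.
z-sum = 1.960 + 1.645 = 3.605.
d_min = 3.605 / √389 = 3.605 / 19.723 = 0.183.

d_min ≈ 0.18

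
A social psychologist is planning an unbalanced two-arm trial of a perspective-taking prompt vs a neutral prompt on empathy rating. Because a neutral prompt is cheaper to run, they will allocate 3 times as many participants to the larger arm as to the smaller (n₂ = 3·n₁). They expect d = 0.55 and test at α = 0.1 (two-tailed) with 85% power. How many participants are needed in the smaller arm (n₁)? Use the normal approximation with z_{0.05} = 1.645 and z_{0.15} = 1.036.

With allocation ratio k = n₂/n₁ = 3, Var(x̄₁−x̄₂) = σ²(1/n₁ + 1/(k·n₁)) = σ²·(k+1)/(k·n₁).
So n₁ = (1 + 1/k)·((z_{α/2} + z_β)/d)² = 1.333 × (2.681/0.55)².
n₁ = 1.333 × 23.76 = 31.7.
Round up: n₁ = 32, giving n₂ = 3 × 32 = 96.

n₁ = 32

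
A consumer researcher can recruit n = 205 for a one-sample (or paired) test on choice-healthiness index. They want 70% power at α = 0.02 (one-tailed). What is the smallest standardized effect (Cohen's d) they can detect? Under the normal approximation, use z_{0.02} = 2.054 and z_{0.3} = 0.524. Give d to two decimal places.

For a single sample (or paired design) of n = 205: d_min = (z_{α} + z_β)/√n.
z-sum = 2.054 + 0.524 = 2.578.
d_min = 2.578 / √205 = 2.578 / 14.318 = 0.180.

d_min ≈ 0.18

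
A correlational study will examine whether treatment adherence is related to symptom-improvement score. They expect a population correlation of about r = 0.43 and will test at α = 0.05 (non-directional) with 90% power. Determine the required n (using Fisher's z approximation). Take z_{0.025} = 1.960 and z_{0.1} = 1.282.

n = 53

Fisher's z: C = ½·ln((1+r)/(1−r)) = ½·ln(2.5088) = 0.4599.
n = ((z_{α/2} + z_β)/C)² + 3.
(1.960 + 1.282) / 0.4599 = 3.242 / 0.4599 = 7.049.
n = 7.049² + 3 = 49.69 + 3 = 52.7.
Round up.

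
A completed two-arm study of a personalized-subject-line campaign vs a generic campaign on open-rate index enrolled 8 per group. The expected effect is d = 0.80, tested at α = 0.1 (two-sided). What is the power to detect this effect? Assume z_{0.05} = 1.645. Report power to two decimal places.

power ≈ 0.48

For two equal groups, power = Φ(d·√(n/2) − z_{α/2}).
d·√(n/2) = 0.80 × √(8/2) = 0.80 × 2.000 = 1.600.
z_β = 1.600 − 1.645 = -0.045.
Power = Φ(-0.045) = 0.482.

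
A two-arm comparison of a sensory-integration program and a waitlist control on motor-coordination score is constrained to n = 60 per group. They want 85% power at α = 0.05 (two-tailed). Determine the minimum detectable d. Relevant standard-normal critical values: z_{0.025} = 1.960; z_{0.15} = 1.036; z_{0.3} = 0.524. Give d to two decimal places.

d_min ≈ 0.55

For two independent groups of n = 60 each: d_min = (z_{α/2} + z_β)·√(2/n).
z-sum = 1.960 + 1.036 = 2.996.
d_min = 2.996 × √(2/60) = 2.996 × 0.1826 = 0.547.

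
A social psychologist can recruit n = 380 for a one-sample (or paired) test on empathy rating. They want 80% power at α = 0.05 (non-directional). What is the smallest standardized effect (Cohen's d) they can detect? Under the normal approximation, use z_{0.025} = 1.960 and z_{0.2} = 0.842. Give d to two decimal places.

For a single sample (or paired design) of n = 380: d_min = (z_{α/2} + z_β)/√n.
z-sum = 1.960 + 0.842 = 2.802.
d_min = 2.802 / √380 = 2.802 / 19.494 = 0.144.

d_min ≈ 0.14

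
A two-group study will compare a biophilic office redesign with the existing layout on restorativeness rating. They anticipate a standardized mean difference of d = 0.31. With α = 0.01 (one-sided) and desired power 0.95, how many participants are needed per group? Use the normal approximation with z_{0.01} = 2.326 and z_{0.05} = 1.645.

n = 329 per group

For two independent groups with equal n: n = 2·((z_{α} + z_β) / d)².
z_{α} + z_β = 2.326 + 1.645 = 3.971.
n = 2 × (3.971 / 0.31)² = 2 × 12.810² = 2 × 164.09 = 328.2.
Round up to the next whole participant.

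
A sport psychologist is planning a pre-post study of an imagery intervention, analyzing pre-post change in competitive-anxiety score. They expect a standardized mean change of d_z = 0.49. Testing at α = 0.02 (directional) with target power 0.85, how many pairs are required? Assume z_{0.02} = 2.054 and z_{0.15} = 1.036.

For a paired (one-sample on differences) test: n = ((z_{α} + z_β) / d)².
z_{α} + z_β = 2.054 + 1.036 = 3.090.
n = (3.090 / 0.49)² = 6.306² = 39.77.
Round up.

n = 40 pairs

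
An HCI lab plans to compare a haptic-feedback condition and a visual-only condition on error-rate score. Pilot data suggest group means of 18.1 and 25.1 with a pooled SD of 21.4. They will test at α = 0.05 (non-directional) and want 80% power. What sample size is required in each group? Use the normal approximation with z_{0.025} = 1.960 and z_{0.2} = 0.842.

Cohen's d = |M₁ − M₂| / SD_pooled = |18.1 − 25.1| / 21.4 = 7.0 / 21.4 = 0.327.
For two independent groups with equal n: n = 2·((z_{α/2} + z_β) / d)².
z_{α/2} + z_β = 1.960 + 0.842 = 2.802.
n = 2 × (2.802 / 0.327)² = 2 × 8.569² = 2 × 73.42 = 146.8.
Round up to the next whole participant.

n = 147 per group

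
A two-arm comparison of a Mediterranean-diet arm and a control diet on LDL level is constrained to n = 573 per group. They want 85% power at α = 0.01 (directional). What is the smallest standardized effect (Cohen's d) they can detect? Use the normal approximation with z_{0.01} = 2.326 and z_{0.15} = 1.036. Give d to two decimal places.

For two independent groups of n = 573 each: d_min = (z_{α} + z_β)·√(2/n).
z-sum = 2.326 + 1.036 = 3.362.
d_min = 3.362 × √(2/573) = 3.362 × 0.0591 = 0.199.

d_min ≈ 0.20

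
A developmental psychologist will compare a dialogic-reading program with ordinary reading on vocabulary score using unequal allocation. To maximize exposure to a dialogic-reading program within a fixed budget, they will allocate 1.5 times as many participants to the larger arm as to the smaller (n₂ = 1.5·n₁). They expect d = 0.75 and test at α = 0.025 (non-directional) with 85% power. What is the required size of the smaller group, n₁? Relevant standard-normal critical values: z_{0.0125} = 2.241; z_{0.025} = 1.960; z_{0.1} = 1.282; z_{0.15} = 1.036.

With allocation ratio k = n₂/n₁ = 1.5, Var(x̄₁−x̄₂) = σ²(1/n₁ + 1/(k·n₁)) = σ²·(k+1)/(k·n₁).
So n₁ = (1 + 1/k)·((z_{α/2} + z_β)/d)² = 1.667 × (3.277/0.75)².
n₁ = 1.667 × 19.09 = 31.8.
Round up: n₁ = 32, giving n₂ = 1.5 × 32 = 48.

n₁ = 32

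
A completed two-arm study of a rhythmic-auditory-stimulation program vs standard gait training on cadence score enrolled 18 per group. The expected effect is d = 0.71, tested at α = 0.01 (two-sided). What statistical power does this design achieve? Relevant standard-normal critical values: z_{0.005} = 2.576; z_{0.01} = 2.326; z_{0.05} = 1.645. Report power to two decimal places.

power ≈ 0.33

For two equal groups, power = Φ(d·√(n/2) − z_{α/2}).
d·√(n/2) = 0.71 × √(18/2) = 0.71 × 3.000 = 2.130.
z_β = 2.130 − 2.576 = -0.446.
Power = Φ(-0.446) = 0.328.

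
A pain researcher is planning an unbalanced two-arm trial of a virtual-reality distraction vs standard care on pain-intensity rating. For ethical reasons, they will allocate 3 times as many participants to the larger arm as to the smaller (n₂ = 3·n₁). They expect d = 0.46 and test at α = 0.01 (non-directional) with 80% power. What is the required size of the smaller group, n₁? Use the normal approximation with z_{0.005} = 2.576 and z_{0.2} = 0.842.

n₁ = 74

With allocation ratio k = n₂/n₁ = 3, Var(x̄₁−x̄₂) = σ²(1/n₁ + 1/(k·n₁)) = σ²·(k+1)/(k·n₁).
So n₁ = (1 + 1/k)·((z_{α/2} + z_β)/d)² = 1.333 × (3.418/0.46)².
n₁ = 1.333 × 55.21 = 73.6.
Round up: n₁ = 74, giving n₂ = 3 × 74 = 222.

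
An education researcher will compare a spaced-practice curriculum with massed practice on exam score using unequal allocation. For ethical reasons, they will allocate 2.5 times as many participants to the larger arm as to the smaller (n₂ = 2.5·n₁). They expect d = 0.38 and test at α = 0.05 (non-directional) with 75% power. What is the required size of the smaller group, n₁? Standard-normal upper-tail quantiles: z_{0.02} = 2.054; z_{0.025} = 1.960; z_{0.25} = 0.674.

n₁ = 68

With allocation ratio k = n₂/n₁ = 2.5, Var(x̄₁−x̄₂) = σ²(1/n₁ + 1/(k·n₁)) = σ²·(k+1)/(k·n₁).
So n₁ = (1 + 1/k)·((z_{α/2} + z_β)/d)² = 1.400 × (2.634/0.38)².
n₁ = 1.400 × 48.05 = 67.3.
Round up: n₁ = 68, giving n₂ = 2.5 × 68 = 170.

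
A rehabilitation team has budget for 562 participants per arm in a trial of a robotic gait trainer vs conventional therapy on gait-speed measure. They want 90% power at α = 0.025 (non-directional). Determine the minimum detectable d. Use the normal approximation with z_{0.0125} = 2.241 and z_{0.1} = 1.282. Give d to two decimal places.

For two independent groups of n = 562 each: d_min = (z_{α/2} + z_β)·√(2/n).
z-sum = 2.241 + 1.282 = 3.523.
d_min = 3.523 × √(2/562) = 3.523 × 0.0597 = 0.210.

d_min ≈ 0.21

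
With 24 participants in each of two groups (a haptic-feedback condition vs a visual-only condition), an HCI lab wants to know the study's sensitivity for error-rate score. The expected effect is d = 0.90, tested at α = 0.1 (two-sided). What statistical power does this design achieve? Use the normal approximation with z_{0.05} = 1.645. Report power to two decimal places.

power ≈ 0.93

For two equal groups, power = Φ(d·√(n/2) − z_{α/2}).
d·√(n/2) = 0.90 × √(24/2) = 0.90 × 3.464 = 3.118.
z_β = 3.118 − 1.645 = 1.473.
Power = Φ(1.473) = 0.930.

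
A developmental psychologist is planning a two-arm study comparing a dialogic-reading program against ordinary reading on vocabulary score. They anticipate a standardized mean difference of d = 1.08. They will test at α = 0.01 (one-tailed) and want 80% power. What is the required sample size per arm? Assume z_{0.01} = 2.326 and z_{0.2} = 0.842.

n = 18 per group

For two independent groups with equal n: n = 2·((z_{α} + z_β) / d)².
z_{α} + z_β = 2.326 + 0.842 = 3.168.
n = 2 × (3.168 / 1.08)² = 2 × 2.933² = 2 × 8.60 = 17.2.
Round up to the next whole participant.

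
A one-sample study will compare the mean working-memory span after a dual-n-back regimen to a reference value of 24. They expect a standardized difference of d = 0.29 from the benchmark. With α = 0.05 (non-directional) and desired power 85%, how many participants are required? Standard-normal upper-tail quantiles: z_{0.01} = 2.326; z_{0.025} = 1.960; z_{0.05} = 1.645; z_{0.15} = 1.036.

n = 107

For a one-sample test: n = ((z_{α/2} + z_β) / d)².
z_{α/2} + z_β = 1.960 + 1.036 = 2.996.
n = (2.996 / 0.29)² = 10.331² = 106.73.
Round up.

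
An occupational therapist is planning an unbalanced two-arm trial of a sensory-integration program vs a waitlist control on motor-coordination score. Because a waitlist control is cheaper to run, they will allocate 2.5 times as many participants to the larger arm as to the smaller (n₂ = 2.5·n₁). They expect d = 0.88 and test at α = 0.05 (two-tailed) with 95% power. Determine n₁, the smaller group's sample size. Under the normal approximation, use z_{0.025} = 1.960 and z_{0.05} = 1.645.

With allocation ratio k = n₂/n₁ = 2.5, Var(x̄₁−x̄₂) = σ²(1/n₁ + 1/(k·n₁)) = σ²·(k+1)/(k·n₁).
So n₁ = (1 + 1/k)·((z_{α/2} + z_β)/d)² = 1.400 × (3.605/0.88)².
n₁ = 1.400 × 16.78 = 23.5.
Round up: n₁ = 24, giving n₂ = 2.5 × 24 = 60.

n₁ = 24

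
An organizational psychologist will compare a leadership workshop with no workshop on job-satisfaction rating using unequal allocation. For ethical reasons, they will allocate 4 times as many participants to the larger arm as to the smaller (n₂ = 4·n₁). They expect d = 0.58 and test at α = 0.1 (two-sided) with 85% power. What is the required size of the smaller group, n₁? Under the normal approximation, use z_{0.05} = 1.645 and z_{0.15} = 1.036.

With allocation ratio k = n₂/n₁ = 4, Var(x̄₁−x̄₂) = σ²(1/n₁ + 1/(k·n₁)) = σ²·(k+1)/(k·n₁).
So n₁ = (1 + 1/k)·((z_{α/2} + z_β)/d)² = 1.250 × (2.681/0.58)².
n₁ = 1.250 × 21.37 = 26.7.
Round up: n₁ = 27, giving n₂ = 4 × 27 = 108.

n₁ = 27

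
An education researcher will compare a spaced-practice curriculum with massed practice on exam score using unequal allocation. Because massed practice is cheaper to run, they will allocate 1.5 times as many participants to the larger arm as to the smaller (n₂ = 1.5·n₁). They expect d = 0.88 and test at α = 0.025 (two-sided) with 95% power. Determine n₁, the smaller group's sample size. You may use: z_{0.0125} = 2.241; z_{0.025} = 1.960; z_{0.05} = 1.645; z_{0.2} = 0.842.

n₁ = 33

With allocation ratio k = n₂/n₁ = 1.5, Var(x̄₁−x̄₂) = σ²(1/n₁ + 1/(k·n₁)) = σ²·(k+1)/(k·n₁).
So n₁ = (1 + 1/k)·((z_{α/2} + z_β)/d)² = 1.667 × (3.886/0.88)².
n₁ = 1.667 × 19.50 = 32.5.
Round up: n₁ = 33, giving n₂ = ⌈1.5 × 33⌉ = ⌈49.5⌉ = 50.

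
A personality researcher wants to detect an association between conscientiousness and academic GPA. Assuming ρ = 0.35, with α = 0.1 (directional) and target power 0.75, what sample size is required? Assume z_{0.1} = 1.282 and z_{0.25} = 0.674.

n = 32

Fisher's z: C = ½·ln((1+r)/(1−r)) = ½·ln(2.0769) = 0.3654.
n = ((z_{α} + z_β)/C)² + 3.
(1.282 + 0.674) / 0.3654 = 1.956 / 0.3654 = 5.353.
n = 5.353² + 3 = 28.66 + 3 = 31.7.
Round up.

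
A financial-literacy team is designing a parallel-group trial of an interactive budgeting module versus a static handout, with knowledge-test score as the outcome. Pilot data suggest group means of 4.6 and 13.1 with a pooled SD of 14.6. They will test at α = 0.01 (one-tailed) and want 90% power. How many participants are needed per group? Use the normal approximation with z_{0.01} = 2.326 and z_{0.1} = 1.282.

n = 77 per group

Cohen's d = |M₁ − M₂| / SD_pooled = |4.6 − 13.1| / 14.6 = 8.5 / 14.6 = 0.582.
For two independent groups with equal n: n = 2·((z_{α} + z_β) / d)².
z_{α} + z_β = 2.326 + 1.282 = 3.608.
n = 2 × (3.608 / 0.582)² = 2 × 6.199² = 2 × 38.43 = 76.9.
Round up to the next whole participant.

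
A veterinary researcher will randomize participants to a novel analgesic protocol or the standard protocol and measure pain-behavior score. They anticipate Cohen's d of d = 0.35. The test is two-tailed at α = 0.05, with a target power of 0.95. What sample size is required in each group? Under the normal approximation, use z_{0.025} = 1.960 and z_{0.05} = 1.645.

For two independent groups with equal n: n = 2·((z_{α/2} + z_β) / d)².
z_{α/2} + z_β = 1.960 + 1.645 = 3.605.
n = 2 × (3.605 / 0.35)² = 2 × 10.300² = 2 × 106.09 = 212.2.
Round up to the next whole participant.

n = 213 per group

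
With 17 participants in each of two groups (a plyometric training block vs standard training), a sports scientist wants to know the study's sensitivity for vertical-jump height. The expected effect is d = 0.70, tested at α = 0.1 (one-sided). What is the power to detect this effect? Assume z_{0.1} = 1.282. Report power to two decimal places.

For two equal groups, power = Φ(d·√(n/2) − z_{α}).
d·√(n/2) = 0.70 × √(17/2) = 0.70 × 2.915 = 2.041.
z_β = 2.041 − 1.282 = 0.759.
Power = Φ(0.759) = 0.776.

power ≈ 0.78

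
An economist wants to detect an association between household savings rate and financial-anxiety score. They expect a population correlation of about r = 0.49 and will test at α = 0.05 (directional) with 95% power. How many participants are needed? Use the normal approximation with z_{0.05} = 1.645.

n = 41

Fisher's z: C = ½·ln((1+r)/(1−r)) = ½·ln(2.9216) = 0.5361.
n = ((z_{α} + z_β)/C)² + 3.
(1.645 + 1.645) / 0.5361 = 3.290 / 0.5361 = 6.137.
n = 6.137² + 3 = 37.66 + 3 = 40.7.
Round up.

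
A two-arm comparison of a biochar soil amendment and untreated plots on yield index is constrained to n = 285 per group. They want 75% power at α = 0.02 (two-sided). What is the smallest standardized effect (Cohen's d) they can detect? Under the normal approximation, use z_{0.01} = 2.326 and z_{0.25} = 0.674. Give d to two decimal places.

For two independent groups of n = 285 each: d_min = (z_{α/2} + z_β)·√(2/n).
z-sum = 2.326 + 0.674 = 3.000.
d_min = 3.000 × √(2/285) = 3.000 × 0.0838 = 0.251.

d_min ≈ 0.25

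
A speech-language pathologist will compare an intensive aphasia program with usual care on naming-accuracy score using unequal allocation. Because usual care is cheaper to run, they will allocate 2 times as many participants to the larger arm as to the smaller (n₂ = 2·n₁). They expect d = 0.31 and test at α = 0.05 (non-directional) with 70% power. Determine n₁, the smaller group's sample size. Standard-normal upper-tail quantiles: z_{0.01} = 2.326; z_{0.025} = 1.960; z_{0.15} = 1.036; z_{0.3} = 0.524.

n₁ = 97

With allocation ratio k = n₂/n₁ = 2, Var(x̄₁−x̄₂) = σ²(1/n₁ + 1/(k·n₁)) = σ²·(k+1)/(k·n₁).
So n₁ = (1 + 1/k)·((z_{α/2} + z_β)/d)² = 1.500 × (2.484/0.31)².
n₁ = 1.500 × 64.21 = 96.3.
Round up: n₁ = 97, giving n₂ = 2 × 97 = 194.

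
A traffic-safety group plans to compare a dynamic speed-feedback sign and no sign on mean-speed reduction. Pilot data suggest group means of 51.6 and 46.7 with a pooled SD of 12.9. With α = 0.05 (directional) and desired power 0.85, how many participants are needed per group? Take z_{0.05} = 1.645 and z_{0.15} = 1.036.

n = 100 per group

Cohen's d = |M₁ − M₂| / SD_pooled = |51.6 − 46.7| / 12.9 = 4.9 / 12.9 = 0.380.
For two independent groups with equal n: n = 2·((z_{α} + z_β) / d)².
z_{α} + z_β = 1.645 + 1.036 = 2.681.
n = 2 × (2.681 / 0.380)² = 2 × 7.055² = 2 × 49.78 = 99.6.
Round up to the next whole participant.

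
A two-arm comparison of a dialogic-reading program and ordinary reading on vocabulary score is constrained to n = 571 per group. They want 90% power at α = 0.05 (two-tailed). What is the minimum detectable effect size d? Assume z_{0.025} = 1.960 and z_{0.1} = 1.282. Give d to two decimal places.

d_min ≈ 0.19

For two independent groups of n = 571 each: d_min = (z_{α/2} + z_β)·√(2/n).
z-sum = 1.960 + 1.282 = 3.242.
d_min = 3.242 × √(2/571) = 3.242 × 0.0592 = 0.192.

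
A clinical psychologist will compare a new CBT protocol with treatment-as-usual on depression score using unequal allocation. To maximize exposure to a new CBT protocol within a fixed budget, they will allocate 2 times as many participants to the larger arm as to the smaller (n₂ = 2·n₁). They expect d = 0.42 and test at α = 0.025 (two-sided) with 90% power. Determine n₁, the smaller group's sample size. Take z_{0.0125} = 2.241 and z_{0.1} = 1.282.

With allocation ratio k = n₂/n₁ = 2, Var(x̄₁−x̄₂) = σ²(1/n₁ + 1/(k·n₁)) = σ²·(k+1)/(k·n₁).
So n₁ = (1 + 1/k)·((z_{α/2} + z_β)/d)² = 1.500 × (3.523/0.42)².
n₁ = 1.500 × 70.36 = 105.5.
Round up: n₁ = 106, giving n₂ = 2 × 106 = 212.

n₁ = 106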